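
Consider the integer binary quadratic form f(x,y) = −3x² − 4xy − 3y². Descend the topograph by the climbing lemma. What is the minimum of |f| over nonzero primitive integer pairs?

translate: b→-2 (≡4 mod 6), so (3,4,3)→(3,-2,2)
flip: (3,-2,2)→(2,2,3)
reduced (well bottom): (2,2,3) with a≤c, −a<b≤a
well minimum |f| = |-2| = 2 (negative-definite)

2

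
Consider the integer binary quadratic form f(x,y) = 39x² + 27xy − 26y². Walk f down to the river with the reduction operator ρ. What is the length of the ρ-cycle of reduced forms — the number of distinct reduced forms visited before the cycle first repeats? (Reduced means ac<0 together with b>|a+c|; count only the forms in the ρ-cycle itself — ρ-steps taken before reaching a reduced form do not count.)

D = 4785, ⌊√D⌋ = 69
river: ρ → (-26,25,40)
river: ρ → (40,55,-11)
river: ρ → (-11,55,40)
river: ρ → (40,25,-26)
river: ρ → (-26,27,39)
river: ρ → (39,51,-14)
river: ρ → (-14,61,19)
river: ρ → (19,53,-26)
river: ρ → (-26,51,21)
river: ρ → (21,33,-44)
river: ρ → (-44,55,10)
river: ρ → (10,65,-14)
river: ρ → (-14,47,46)
river: ρ → (46,45,-15)
river: ρ → (-15,45,46)
river: ρ → (46,47,-14)
river: ρ → (-14,65,10)
river: ρ → (10,55,-44)
river: ρ → (-44,33,21)
river: ρ → (21,51,-26)
river: ρ → (-26,53,19)
river: ρ → (19,61,-14)
river: ρ → (-14,51,39)
river: ρ → (39,27,-26)
ρ-cycle length = 24 (tail of 0 descent steps not counted)

24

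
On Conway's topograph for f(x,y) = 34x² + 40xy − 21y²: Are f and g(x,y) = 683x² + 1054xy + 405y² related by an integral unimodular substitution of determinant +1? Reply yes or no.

D₁ = 4456, D₂ = 4456
river cycle of f (length 70): (-21, 44, 30), (30, 16, -35), (-35, 54, 11), (11, 56, -30), (-30, 64, 3), (3, 62, -51), (-51, 40, 14), (14, 44, -45), (-45, 46, 13), (13, 58, -21), … (60 more)
river cycle of g (length 70): (34, 40, -21), (-21, 44, 30), (30, 16, -35), (-35, 54, 11), (11, 56, -30), (-30, 64, 3), (3, 62, -51), (-51, 40, 14), (14, 44, -45), (-45, 46, 13), … (60 more)
cycles coincide ⇒ equivalent

yes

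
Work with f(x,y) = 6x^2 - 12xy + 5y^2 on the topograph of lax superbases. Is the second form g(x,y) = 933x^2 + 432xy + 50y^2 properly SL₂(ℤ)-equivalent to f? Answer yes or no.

D₁ = 24, D₂ = 24
river cycle of f (length 2): (-1, 4, 2), (2, 4, -1)
river cycle of g (length 2): (-1, 4, 2), (2, 4, -1)
cycles coincide ⇒ equivalent

yes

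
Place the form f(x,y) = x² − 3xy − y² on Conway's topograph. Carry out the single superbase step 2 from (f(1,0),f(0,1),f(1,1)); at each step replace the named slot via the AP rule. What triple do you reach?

start (1,-1,-3) = (f(1,0),f(0,1),f(1,1))
replace slot 2: 2·(1+(-3)) − (-1) = -3 → (1,-3,-3)

1,-3,-3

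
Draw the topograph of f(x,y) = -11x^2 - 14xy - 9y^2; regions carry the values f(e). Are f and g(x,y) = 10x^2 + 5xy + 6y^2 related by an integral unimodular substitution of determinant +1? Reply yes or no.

D₁ = -200, D₂ = -215
discriminants differ ⇒ not SL₂(ℤ)-equivalent

no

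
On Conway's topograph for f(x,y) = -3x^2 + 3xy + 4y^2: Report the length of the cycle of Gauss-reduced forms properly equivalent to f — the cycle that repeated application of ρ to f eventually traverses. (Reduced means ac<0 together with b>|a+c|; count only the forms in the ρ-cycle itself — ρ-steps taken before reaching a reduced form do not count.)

D = 57, ⌊√D⌋ = 7
river: ρ → (4,5,-2)
river: ρ → (-2,7,1)
river: ρ → (1,7,-2)
river: ρ → (-2,5,4)
river: ρ → (4,3,-3)
river: ρ → (-3,3,4)
ρ-cycle length = 6 (tail of 0 descent steps not counted)

6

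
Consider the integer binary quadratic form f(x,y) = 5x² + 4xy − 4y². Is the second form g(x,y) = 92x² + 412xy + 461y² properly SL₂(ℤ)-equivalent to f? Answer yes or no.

D₁ = 96, D₂ = 96
river cycle of f (length 4): (-4, 4, 5), (5, 6, -3), (-3, 6, 5), (5, 4, -4)
river cycle of g (length 4): (5, 6, -3), (-3, 6, 5), (5, 4, -4), (-4, 4, 5)
cycles coincide ⇒ equivalent

yes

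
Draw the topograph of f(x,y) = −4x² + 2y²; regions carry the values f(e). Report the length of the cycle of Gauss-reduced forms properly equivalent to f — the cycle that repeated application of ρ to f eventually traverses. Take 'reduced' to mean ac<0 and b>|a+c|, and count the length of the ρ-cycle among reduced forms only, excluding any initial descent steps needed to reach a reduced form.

D = 32, ⌊√D⌋ = 5
descent: ρ → (2,4,-2)  [lands on river]
river: ρ → (-2,4,2)
ρ-cycle length = 2 (tail of 1 descent step not counted)

2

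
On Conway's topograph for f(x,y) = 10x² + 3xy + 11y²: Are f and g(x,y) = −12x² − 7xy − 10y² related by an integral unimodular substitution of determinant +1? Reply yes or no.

D₁ = -431, D₂ = -431
f: reduced (well bottom): (10,3,11) with a≤c, −a<b≤a
g is negative-definite; reduce −g:
−g: flip: (12,7,10)→(10,-7,12)
−g: reduced (well bottom): (10,-7,12) with a≤c, −a<b≤a
flip sign back: reduced form of g is (-10,7,-12)
reduced forms (10, 3, 11) vs (-10, 7, -12) ⇒ inequivalent

no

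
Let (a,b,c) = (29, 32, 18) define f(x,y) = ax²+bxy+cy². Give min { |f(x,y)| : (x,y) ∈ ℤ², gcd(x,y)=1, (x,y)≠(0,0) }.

translate: b→-26 (≡32 mod 58), so (29,32,18)→(29,-26,15)
flip: (29,-26,15)→(15,26,29)
translate: b→-4 (≡26 mod 30), so (15,26,29)→(15,-4,18)
reduced (well bottom): (15,-4,18) with a≤c, −a<b≤a
well minimum = a = 15

15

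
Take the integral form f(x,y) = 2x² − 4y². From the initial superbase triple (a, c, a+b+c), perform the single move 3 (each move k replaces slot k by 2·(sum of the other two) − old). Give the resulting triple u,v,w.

start (2,-4,-2) = (f(1,0),f(0,1),f(1,1))
replace slot 3: 2·(2+(-4)) − (-2) = -2 → (2,-4,-2)

2,-4,-2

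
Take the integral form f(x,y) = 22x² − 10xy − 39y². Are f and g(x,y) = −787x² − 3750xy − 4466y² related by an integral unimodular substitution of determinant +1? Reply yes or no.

D₁ = 3532, D₂ = 3532
river cycle of f (length 46): (22, 34, -27), (-27, 20, 29), (29, 38, -18), (-18, 34, 33), (33, 32, -19), (-19, 44, 21), (21, 40, -23), (-23, 52, 9), (9, 56, -11), (-11, 54, 14), … (36 more)
river cycle of g (length 46): (-7, 54, 22), (22, 34, -27), (-27, 20, 29), (29, 38, -18), (-18, 34, 33), (33, 32, -19), (-19, 44, 21), (21, 40, -23), (-23, 52, 9), (9, 56, -11), … (36 more)
cycles coincide ⇒ equivalent

yes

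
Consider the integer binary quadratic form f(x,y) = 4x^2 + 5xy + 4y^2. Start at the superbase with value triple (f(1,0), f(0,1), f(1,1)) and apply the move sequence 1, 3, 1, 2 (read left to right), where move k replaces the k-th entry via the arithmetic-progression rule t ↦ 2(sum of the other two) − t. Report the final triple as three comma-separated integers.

start (4,4,13) = (f(1,0),f(0,1),f(1,1))
replace slot 1: 2·(4+13) − 4 = 30 → (30,4,13)
replace slot 3: 2·(30+4) − 13 = 55 → (30,4,55)
replace slot 1: 2·(4+55) − 30 = 88 → (88,4,55)
replace slot 2: 2·(88+55) − 4 = 282 → (88,282,55)

88,282,55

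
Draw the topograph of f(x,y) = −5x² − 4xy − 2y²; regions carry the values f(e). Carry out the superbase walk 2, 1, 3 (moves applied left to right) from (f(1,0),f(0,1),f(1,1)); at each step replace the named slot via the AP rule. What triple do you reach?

start (-5,-2,-11) = (f(1,0),f(0,1),f(1,1))
replace slot 2: 2·((-5)+(-11)) − (-2) = -30 → (-5,-30,-11)
replace slot 1: 2·((-30)+(-11)) − (-5) = -77 → (-77,-30,-11)
replace slot 3: 2·((-77)+(-30)) − (-11) = -203 → (-77,-30,-203)

-77,-30,-203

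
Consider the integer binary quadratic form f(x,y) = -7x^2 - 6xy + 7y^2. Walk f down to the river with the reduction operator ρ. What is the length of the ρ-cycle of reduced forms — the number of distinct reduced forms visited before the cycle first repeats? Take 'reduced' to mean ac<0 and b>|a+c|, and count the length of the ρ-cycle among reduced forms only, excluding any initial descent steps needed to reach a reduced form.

D = 232, ⌊√D⌋ = 15
descent: ρ → (7,6,-7)  [lands on river]
river: ρ → (-7,8,6)
river: ρ → (6,4,-9)
river: ρ → (-9,14,1)
river: ρ → (1,14,-9)
river: ρ → (-9,4,6)
river: ρ → (6,8,-7)
river: ρ → (-7,6,7)
river: ρ → (7,8,-6)
river: ρ → (-6,4,9)
river: ρ → (9,14,-1)
river: ρ → (-1,14,9)
river: ρ → (9,4,-6)
river: ρ → (-6,8,7)
ρ-cycle length = 14 (tail of 1 descent step not counted)

14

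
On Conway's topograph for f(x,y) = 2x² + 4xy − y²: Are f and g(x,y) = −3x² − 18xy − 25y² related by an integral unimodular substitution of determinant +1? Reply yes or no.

D₁ = 24, D₂ = 24
river cycle of f (length 2): (-1, 4, 2), (2, 4, -1)
river cycle of g (length 2): (2, 4, -1), (-1, 4, 2)
cycles coincide ⇒ equivalent

yes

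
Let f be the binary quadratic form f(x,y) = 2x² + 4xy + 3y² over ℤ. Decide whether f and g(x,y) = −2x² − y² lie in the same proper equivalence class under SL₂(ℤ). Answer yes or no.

D₁ = -8, D₂ = -8
f: translate: b→0 (≡4 mod 4), so (2,4,3)→(2,0,1)
f: flip: (2,0,1)→(1,0,2)
f: reduced (well bottom): (1,0,2) with a≤c, −a<b≤a
g is negative-definite; reduce −g:
−g: flip: (2,0,1)→(1,0,2)
−g: reduced (well bottom): (1,0,2) with a≤c, −a<b≤a
flip sign back: reduced form of g is (-1,0,-2)
reduced forms (1, 0, 2) vs (-1, 0, -2) ⇒ inequivalent

no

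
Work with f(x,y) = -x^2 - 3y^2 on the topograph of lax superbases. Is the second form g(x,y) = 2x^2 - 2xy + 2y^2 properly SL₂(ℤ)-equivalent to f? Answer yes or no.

D₁ = -12, D₂ = -12
f is negative-definite; reduce −f:
−f: reduced (well bottom): (1,0,3) with a≤c, −a<b≤a
flip sign back: reduced form of f is (-1,0,-3)
g: translate: b→2 (≡-2 mod 4), so (2,-2,2)→(2,2,2)
g: reduced (well bottom): (2,2,2) with a≤c, −a<b≤a
reduced forms (-1, 0, -3) vs (2, 2, 2) ⇒ inequivalent

no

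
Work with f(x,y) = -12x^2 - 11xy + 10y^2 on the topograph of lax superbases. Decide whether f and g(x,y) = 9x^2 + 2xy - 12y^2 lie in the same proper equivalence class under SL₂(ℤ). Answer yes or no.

D₁ = 601, D₂ = 436
discriminants differ ⇒ not SL₂(ℤ)-equivalent

no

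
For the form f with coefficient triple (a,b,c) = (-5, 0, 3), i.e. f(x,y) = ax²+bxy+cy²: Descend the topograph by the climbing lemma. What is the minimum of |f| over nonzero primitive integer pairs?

descent: ρ → (3,6,-2)  [lands on river]
river: ρ → (-2,6,3)
closes: descent 1, river 2
min |a| on river = 2

2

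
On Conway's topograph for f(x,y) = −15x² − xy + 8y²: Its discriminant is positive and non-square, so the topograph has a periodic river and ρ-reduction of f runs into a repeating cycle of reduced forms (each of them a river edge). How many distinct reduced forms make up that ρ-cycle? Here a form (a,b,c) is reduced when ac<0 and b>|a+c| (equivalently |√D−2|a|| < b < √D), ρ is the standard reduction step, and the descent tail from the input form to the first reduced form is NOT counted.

D = 481, ⌊√D⌋ = 21
descent: ρ → (8,17,-6)  [lands on river]
river: ρ → (-6,19,5)
river: ρ → (5,21,-2)
river: ρ → (-2,19,15)
river: ρ → (15,11,-6)
river: ρ → (-6,13,13)
river: ρ → (13,13,-6)
river: ρ → (-6,11,15)
river: ρ → (15,19,-2)
river: ρ → (-2,21,5)
river: ρ → (5,19,-6)
river: ρ → (-6,17,8)
river: ρ → (8,15,-8)
river: ρ → (-8,17,6)
river: ρ → (6,19,-5)
river: ρ → (-5,21,2)
river: ρ → (2,19,-15)
river: ρ → (-15,11,6)
river: ρ → (6,13,-13)
river: ρ → (-13,13,6)
river: ρ → (6,11,-15)
river: ρ → (-15,19,2)
river: ρ → (2,21,-5)
river: ρ → (-5,19,6)
river: ρ → (6,17,-8)
river: ρ → (-8,15,8)
ρ-cycle length = 26 (tail of 1 descent step not counted)

26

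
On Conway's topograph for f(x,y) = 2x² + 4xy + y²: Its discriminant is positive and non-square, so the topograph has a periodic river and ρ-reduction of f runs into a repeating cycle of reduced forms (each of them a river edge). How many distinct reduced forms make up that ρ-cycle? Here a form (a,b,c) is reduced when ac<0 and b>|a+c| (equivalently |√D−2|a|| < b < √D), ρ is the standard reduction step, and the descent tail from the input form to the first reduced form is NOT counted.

D = 8, ⌊√D⌋ = 2
descent: ρ → (1,2,-1)  [lands on river]
river: ρ → (-1,2,1)
ρ-cycle length = 2 (tail of 1 descent step not counted)

2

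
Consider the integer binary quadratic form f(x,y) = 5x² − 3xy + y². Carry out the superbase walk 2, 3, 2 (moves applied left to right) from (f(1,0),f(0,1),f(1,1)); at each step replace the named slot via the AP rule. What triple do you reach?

start (5,1,3) = (f(1,0),f(0,1),f(1,1))
replace slot 2: 2·(5+3) − 1 = 15 → (5,15,3)
replace slot 3: 2·(5+15) − 3 = 37 → (5,15,37)
replace slot 2: 2·(5+37) − 15 = 69 → (5,69,37)

5,69,37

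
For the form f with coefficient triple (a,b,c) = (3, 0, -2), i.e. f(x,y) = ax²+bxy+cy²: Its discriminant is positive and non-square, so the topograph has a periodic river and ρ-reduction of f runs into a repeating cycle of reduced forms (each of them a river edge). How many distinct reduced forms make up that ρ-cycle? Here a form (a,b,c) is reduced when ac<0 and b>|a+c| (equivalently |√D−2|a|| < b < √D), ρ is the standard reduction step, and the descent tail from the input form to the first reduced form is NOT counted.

D = 24, ⌊√D⌋ = 4
descent: ρ → (-2,4,1)  [lands on river]
river: ρ → (1,4,-2)
ρ-cycle length = 2 (tail of 1 descent step not counted)

2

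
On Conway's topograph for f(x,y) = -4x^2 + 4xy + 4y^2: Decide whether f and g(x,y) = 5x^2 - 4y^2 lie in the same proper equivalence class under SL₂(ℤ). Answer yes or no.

D₁ = 80, D₂ = 80
river cycle of f (length 2): (4, 4, -4), (-4, 4, 4)
river cycle of g (length 2): (-4, 8, 1), (1, 8, -4)
cycles differ ⇒ inequivalent

no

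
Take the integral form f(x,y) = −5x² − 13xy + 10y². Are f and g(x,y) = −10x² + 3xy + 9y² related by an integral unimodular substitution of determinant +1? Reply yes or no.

D₁ = 369, D₂ = 369
river cycle of f (length 16): (10, 13, -5), (-5, 17, 4), (4, 15, -9), (-9, 3, 10), (10, 17, -2), (-2, 19, 1), (1, 19, -2), (-2, 17, 10), (10, 3, -9), (-9, 15, 4), … (6 more)
river cycle of g (length 16): (9, 15, -4), (-4, 17, 5), (5, 13, -10), (-10, 7, 8), (8, 9, -9), (-9, 9, 8), (8, 7, -10), (-10, 13, 5), (5, 17, -4), (-4, 15, 9), … (6 more)
cycles differ ⇒ inequivalent

no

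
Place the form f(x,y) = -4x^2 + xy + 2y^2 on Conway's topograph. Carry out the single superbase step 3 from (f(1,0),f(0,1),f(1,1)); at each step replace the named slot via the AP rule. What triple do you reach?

start (-4,2,-1) = (f(1,0),f(0,1),f(1,1))
replace slot 3: 2·((-4)+2) − (-1) = -3 → (-4,2,-3)

-4,2,-3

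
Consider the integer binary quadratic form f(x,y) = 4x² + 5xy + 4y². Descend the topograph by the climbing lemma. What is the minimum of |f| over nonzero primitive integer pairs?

translate: b→-3 (≡5 mod 8), so (4,5,4)→(4,-3,3)
flip: (4,-3,3)→(3,3,4)
reduced (well bottom): (3,3,4) with a≤c, −a<b≤a
well minimum = a = 3

3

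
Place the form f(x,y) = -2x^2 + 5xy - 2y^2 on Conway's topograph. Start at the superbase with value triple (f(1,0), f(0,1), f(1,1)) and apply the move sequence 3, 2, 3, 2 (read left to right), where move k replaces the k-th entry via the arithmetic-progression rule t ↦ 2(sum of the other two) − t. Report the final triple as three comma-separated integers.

start (-2,-2,1) = (f(1,0),f(0,1),f(1,1))
replace slot 3: 2·((-2)+(-2)) − 1 = -9 → (-2,-2,-9)
replace slot 2: 2·((-2)+(-9)) − (-2) = -20 → (-2,-20,-9)
replace slot 3: 2·((-2)+(-20)) − (-9) = -35 → (-2,-20,-35)
replace slot 2: 2·((-2)+(-35)) − (-20) = -54 → (-2,-54,-35)

-2,-54,-35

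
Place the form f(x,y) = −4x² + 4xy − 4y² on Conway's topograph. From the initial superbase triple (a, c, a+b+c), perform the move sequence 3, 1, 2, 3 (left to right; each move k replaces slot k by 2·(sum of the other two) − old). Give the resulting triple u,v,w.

start (-4,-4,-4) = (f(1,0),f(0,1),f(1,1))
replace slot 3: 2·((-4)+(-4)) − (-4) = -12 → (-4,-4,-12)
replace slot 1: 2·((-4)+(-12)) − (-4) = -28 → (-28,-4,-12)
replace slot 2: 2·((-28)+(-12)) − (-4) = -76 → (-28,-76,-12)
replace slot 3: 2·((-28)+(-76)) − (-12) = -196 → (-28,-76,-196)

-28,-76,-196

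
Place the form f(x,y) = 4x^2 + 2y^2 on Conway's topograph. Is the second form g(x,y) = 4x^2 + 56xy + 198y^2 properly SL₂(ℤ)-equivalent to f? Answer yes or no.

D₁ = -32, D₂ = -32
f: flip: (4,0,2)→(2,0,4)
f: reduced (well bottom): (2,0,4) with a≤c, −a<b≤a
g: translate: b→0 (≡56 mod 8), so (4,56,198)→(4,0,2)
g: flip: (4,0,2)→(2,0,4)
g: reduced (well bottom): (2,0,4) with a≤c, −a<b≤a
reduced forms (2, 0, 4) vs (2, 0, 4) ⇒ equivalent

yes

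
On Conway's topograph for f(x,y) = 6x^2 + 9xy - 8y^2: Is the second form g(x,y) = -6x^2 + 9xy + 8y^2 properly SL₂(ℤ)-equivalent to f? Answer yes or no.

D₁ = 273, D₂ = 273
river cycle of f (length 8): (-8, 7, 7), (7, 7, -8), (-8, 9, 6), (6, 15, -2), (-2, 13, 13), (13, 13, -2), (-2, 15, 6), (6, 9, -8)
river cycle of g (length 8): (8, 7, -7), (-7, 7, 8), (8, 9, -6), (-6, 15, 2), (2, 13, -13), (-13, 13, 2), (2, 15, -6), (-6, 9, 8)
cycles differ ⇒ inequivalent

no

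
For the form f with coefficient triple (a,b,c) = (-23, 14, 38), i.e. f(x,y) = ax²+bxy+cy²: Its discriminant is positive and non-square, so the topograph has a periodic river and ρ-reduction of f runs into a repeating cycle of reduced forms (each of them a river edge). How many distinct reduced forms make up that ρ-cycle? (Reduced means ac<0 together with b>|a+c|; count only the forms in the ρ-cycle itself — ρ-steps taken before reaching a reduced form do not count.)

D = 3692, ⌊√D⌋ = 60
descent: ρ → (38,-14,-23)
descent: ρ → (-23,60,1)  [lands on river]
river: ρ → (1,60,-23)
river: ρ → (-23,32,29)
river: ρ → (29,26,-26)
river: ρ → (-26,26,29)
river: ρ → (29,32,-23)
ρ-cycle length = 6 (tail of 2 descent steps not counted)

6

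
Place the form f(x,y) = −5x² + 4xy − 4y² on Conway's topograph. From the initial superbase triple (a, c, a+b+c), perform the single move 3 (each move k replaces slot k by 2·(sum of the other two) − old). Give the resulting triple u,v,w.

start (-5,-4,-5) = (f(1,0),f(0,1),f(1,1))
replace slot 3: 2·((-5)+(-4)) − (-5) = -13 → (-5,-4,-13)

-5,-4,-13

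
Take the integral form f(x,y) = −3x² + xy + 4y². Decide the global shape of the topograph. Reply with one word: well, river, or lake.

D = b²−4ac = 1² − 4·(-3)·4 = 49
D = 7² is a perfect square ⇒ form factors over ℤ ⇒ lakes

lake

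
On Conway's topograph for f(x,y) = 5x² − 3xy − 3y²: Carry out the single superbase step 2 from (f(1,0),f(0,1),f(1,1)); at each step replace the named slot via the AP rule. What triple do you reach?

start (5,-3,-1) = (f(1,0),f(0,1),f(1,1))
replace slot 2: 2·(5+(-1)) − (-3) = 11 → (5,11,-1)

5,11,-1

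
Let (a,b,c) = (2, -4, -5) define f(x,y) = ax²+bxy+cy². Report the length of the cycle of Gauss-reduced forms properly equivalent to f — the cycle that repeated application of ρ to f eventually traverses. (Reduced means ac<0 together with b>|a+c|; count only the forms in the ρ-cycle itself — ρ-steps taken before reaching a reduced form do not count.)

D = 56, ⌊√D⌋ = 7
descent: ρ → (-5,4,2)  [lands on river]
river: ρ → (2,4,-5)
river: ρ → (-5,6,1)
river: ρ → (1,6,-5)
ρ-cycle length = 4 (tail of 1 descent step not counted)

4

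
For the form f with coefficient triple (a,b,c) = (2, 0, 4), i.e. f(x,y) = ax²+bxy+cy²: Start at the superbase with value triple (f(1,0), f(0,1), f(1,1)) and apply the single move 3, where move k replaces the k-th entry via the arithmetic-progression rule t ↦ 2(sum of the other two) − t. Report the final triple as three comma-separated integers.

start (2,4,6) = (f(1,0),f(0,1),f(1,1))
replace slot 3: 2·(2+4) − 6 = 6 → (2,4,6)

2,4,6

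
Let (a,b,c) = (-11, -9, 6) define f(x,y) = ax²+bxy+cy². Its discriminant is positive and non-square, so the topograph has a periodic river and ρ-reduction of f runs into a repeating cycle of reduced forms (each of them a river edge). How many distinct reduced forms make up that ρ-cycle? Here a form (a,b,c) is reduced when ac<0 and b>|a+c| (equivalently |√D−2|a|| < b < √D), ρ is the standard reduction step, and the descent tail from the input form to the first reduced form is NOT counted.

D = 345, ⌊√D⌋ = 18
descent: ρ → (6,9,-11)  [lands on river]
river: ρ → (-11,13,4)
river: ρ → (4,11,-14)
river: ρ → (-14,17,1)
river: ρ → (1,17,-14)
river: ρ → (-14,11,4)
river: ρ → (4,13,-11)
river: ρ → (-11,9,6)
river: ρ → (6,15,-5)
river: ρ → (-5,15,6)
ρ-cycle length = 10 (tail of 1 descent step not counted)

10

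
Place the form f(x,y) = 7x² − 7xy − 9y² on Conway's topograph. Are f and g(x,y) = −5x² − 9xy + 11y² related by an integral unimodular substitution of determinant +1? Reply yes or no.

D₁ = 301, D₂ = 301
river cycle of f (length 10): (-9, 7, 7), (7, 7, -9), (-9, 11, 5), (5, 9, -11), (-11, 13, 3), (3, 17, -1), (-1, 17, 3), (3, 13, -11), (-11, 9, 5), (5, 11, -9)
river cycle of g (length 10): (11, 9, -5), (-5, 11, 9), (9, 7, -7), (-7, 7, 9), (9, 11, -5), (-5, 9, 11), (11, 13, -3), (-3, 17, 1), (1, 17, -3), (-3, 13, 11)
cycles differ ⇒ inequivalent

no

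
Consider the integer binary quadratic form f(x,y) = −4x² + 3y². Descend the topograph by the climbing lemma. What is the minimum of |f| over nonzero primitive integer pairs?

descent: ρ → (3,6,-1)  [lands on river]
river: ρ → (-1,6,3)
closes: descent 1, river 2
min |a| on river = 1

1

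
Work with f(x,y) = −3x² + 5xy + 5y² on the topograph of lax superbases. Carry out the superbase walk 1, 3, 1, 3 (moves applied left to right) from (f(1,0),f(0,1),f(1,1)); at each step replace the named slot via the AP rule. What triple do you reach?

start (-3,5,7) = (f(1,0),f(0,1),f(1,1))
replace slot 1: 2·(5+7) − (-3) = 27 → (27,5,7)
replace slot 3: 2·(27+5) − 7 = 57 → (27,5,57)
replace slot 1: 2·(5+57) − 27 = 97 → (97,5,57)
replace slot 3: 2·(97+5) − 57 = 147 → (97,5,147)

97,5,147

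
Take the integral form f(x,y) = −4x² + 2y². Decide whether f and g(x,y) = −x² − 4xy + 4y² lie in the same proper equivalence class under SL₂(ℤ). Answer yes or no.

D₁ = 32, D₂ = 32
river cycle of f (length 2): (2, 4, -2), (-2, 4, 2)
river cycle of g (length 2): (4, 4, -1), (-1, 4, 4)
cycles differ ⇒ inequivalent

no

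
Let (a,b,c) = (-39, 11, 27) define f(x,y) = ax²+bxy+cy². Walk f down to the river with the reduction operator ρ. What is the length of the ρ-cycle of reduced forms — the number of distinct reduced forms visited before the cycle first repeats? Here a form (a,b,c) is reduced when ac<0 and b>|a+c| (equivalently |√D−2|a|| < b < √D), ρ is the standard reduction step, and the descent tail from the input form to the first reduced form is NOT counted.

D = 4333, ⌊√D⌋ = 65
descent: ρ → (27,43,-23)  [lands on river]
river: ρ → (-23,49,21)
river: ρ → (21,35,-37)
river: ρ → (-37,39,19)
river: ρ → (19,37,-39)
river: ρ → (-39,41,17)
river: ρ → (17,61,-9)
river: ρ → (-9,65,3)
river: ρ → (3,61,-51)
river: ρ → (-51,41,13)
river: ρ → (13,63,-7)
river: ρ → (-7,63,13)
river: ρ → (13,41,-51)
river: ρ → (-51,61,3)
river: ρ → (3,65,-9)
river: ρ → (-9,61,17)
river: ρ → (17,41,-39)
river: ρ → (-39,37,19)
river: ρ → (19,39,-37)
river: ρ → (-37,35,21)
river: ρ → (21,49,-23)
river: ρ → (-23,43,27)
river: ρ → (27,65,-1)
river: ρ → (-1,65,27)
ρ-cycle length = 24 (tail of 1 descent step not counted)

24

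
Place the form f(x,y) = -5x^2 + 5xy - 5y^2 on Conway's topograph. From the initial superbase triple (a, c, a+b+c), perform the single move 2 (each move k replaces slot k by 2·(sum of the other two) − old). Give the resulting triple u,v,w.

start (-5,-5,-5) = (f(1,0),f(0,1),f(1,1))
replace slot 2: 2·((-5)+(-5)) − (-5) = -15 → (-5,-15,-5)

-5,-15,-5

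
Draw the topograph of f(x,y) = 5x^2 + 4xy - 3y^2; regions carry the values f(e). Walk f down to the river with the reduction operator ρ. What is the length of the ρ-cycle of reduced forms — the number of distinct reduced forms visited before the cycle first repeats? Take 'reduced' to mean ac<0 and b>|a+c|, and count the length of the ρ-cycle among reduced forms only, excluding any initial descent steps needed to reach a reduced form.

D = 76, ⌊√D⌋ = 8
river: ρ → (-3,8,1)
river: ρ → (1,8,-3)
river: ρ → (-3,4,5)
river: ρ → (5,6,-2)
river: ρ → (-2,6,5)
river: ρ → (5,4,-3)
ρ-cycle length = 6 (tail of 0 descent steps not counted)

6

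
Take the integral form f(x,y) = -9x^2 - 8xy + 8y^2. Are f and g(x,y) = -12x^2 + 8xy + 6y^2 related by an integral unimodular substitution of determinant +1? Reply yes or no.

D₁ = 352, D₂ = 352
river cycle of f (length 6): (8, 8, -9), (-9, 10, 7), (7, 18, -1), (-1, 18, 7), (7, 10, -9), (-9, 8, 8)
river cycle of g (length 6): (6, 16, -4), (-4, 16, 6), (6, 8, -12), (-12, 16, 2), (2, 16, -12), (-12, 8, 6)
cycles differ ⇒ inequivalent

no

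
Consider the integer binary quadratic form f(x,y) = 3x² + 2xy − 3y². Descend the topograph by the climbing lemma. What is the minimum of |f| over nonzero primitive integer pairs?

river: ρ → (-3,4,2)
river: ρ → (2,4,-3)
river: ρ → (-3,2,3)
river: ρ → (3,4,-2)
river: ρ → (-2,4,3)
river: ρ → (3,2,-3)
closes: descent 0, river 6
min |a| on river = 2

2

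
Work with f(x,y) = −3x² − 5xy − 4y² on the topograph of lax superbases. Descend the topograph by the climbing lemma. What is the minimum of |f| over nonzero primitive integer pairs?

translate: b→-1 (≡5 mod 6), so (3,5,4)→(3,-1,2)
flip: (3,-1,2)→(2,1,3)
reduced (well bottom): (2,1,3) with a≤c, −a<b≤a
well minimum |f| = |-2| = 2 (negative-definite)

2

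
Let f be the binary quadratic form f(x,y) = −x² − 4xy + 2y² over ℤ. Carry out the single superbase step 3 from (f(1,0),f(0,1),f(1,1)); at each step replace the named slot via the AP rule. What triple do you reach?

start (-1,2,-3) = (f(1,0),f(0,1),f(1,1))
replace slot 3: 2·((-1)+2) − (-3) = 5 → (-1,2,5)

-1,2,5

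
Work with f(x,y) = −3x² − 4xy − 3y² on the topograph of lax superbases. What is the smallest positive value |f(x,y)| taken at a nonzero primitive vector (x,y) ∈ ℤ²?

translate: b→-2 (≡4 mod 6), so (3,4,3)→(3,-2,2)
flip: (3,-2,2)→(2,2,3)
reduced (well bottom): (2,2,3) with a≤c, −a<b≤a
well minimum |f| = |-2| = 2 (negative-definite)

2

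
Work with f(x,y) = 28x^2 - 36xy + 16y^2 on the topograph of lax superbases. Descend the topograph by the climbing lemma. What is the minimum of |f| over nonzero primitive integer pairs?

translate: b→20 (≡-36 mod 56), so (28,-36,16)→(28,20,8)
flip: (28,20,8)→(8,-20,28)
translate: b→-4 (≡-20 mod 16), so (8,-20,28)→(8,-4,16)
reduced (well bottom): (8,-4,16) with a≤c, −a<b≤a
well minimum = a = 8

8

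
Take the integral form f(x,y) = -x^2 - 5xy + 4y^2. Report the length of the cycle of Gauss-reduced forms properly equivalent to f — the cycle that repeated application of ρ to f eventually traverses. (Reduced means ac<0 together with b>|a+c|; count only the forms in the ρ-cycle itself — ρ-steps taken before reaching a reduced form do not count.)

D = 41, ⌊√D⌋ = 6
descent: ρ → (4,5,-1)  [lands on river]
river: ρ → (-1,5,4)
river: ρ → (4,3,-2)
river: ρ → (-2,5,2)
river: ρ → (2,3,-4)
river: ρ → (-4,5,1)
river: ρ → (1,5,-4)
river: ρ → (-4,3,2)
river: ρ → (2,5,-2)
river: ρ → (-2,3,4)
ρ-cycle length = 10 (tail of 1 descent step not counted)

10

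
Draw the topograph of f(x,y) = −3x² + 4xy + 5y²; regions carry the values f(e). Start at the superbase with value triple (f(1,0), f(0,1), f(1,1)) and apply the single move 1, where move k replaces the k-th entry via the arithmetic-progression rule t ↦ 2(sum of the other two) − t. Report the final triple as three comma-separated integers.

start (-3,5,6) = (f(1,0),f(0,1),f(1,1))
replace slot 1: 2·(5+6) − (-3) = 25 → (25,5,6)

25,5,6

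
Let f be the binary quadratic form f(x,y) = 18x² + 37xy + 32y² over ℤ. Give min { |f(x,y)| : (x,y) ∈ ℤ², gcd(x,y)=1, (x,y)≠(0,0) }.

translate: b→1 (≡37 mod 36), so (18,37,32)→(18,1,13)
flip: (18,1,13)→(13,-1,18)
reduced (well bottom): (13,-1,18) with a≤c, −a<b≤a
well minimum = a = 13

13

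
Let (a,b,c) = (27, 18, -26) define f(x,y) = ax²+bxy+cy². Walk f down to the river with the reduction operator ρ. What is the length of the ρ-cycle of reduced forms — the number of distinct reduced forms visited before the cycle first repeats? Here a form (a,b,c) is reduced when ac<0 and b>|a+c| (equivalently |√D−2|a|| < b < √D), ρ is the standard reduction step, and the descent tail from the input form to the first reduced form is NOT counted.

D = 3132, ⌊√D⌋ = 55
river: ρ → (-26,34,19)
river: ρ → (19,42,-18)
river: ρ → (-18,30,31)
river: ρ → (31,32,-17)
river: ρ → (-17,36,27)
river: ρ → (27,18,-26)
ρ-cycle length = 6 (tail of 0 descent steps not counted)

6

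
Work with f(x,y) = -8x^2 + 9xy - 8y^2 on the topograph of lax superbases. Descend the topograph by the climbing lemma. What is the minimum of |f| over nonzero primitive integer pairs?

translate: b→7 (≡-9 mod 16), so (8,-9,8)→(8,7,7)
flip: (8,7,7)→(7,-7,8)
translate: b→7 (≡-7 mod 14), so (7,-7,8)→(7,7,8)
reduced (well bottom): (7,7,8) with a≤c, −a<b≤a
well minimum |f| = |-7| = 7 (negative-definite)

7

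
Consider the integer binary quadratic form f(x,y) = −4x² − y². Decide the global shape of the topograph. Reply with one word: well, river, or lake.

D = b²−4ac = 0² − 4·(-4)·(-1) = -16
D < 0 ⇒ definite ⇒ every region one sign ⇒ single well

well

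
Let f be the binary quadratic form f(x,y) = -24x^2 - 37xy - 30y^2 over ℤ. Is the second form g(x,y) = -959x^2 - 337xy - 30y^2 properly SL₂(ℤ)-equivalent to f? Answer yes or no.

D₁ = -1511, D₂ = -1511
f is negative-definite; reduce −f:
−f: translate: b→-11 (≡37 mod 48), so (24,37,30)→(24,-11,17)
−f: flip: (24,-11,17)→(17,11,24)
−f: reduced (well bottom): (17,11,24) with a≤c, −a<b≤a
flip sign back: reduced form of f is (-17,-11,-24)
g is negative-definite; reduce −g:
−g: flip: (959,337,30)→(30,-337,959)
−g: translate: b→23 (≡-337 mod 60), so (30,-337,959)→(30,23,17)
−g: flip: (30,23,17)→(17,-23,30)
−g: translate: b→11 (≡-23 mod 34), so (17,-23,30)→(17,11,24)
−g: reduced (well bottom): (17,11,24) with a≤c, −a<b≤a
flip sign back: reduced form of g is (-17,-11,-24)
reduced forms (-17, -11, -24) vs (-17, -11, -24) ⇒ equivalent

yes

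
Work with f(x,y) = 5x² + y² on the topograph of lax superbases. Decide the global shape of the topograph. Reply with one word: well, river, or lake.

D = b²−4ac = 0² − 4·5·1 = -20
D < 0 ⇒ definite ⇒ every region one sign ⇒ single well

well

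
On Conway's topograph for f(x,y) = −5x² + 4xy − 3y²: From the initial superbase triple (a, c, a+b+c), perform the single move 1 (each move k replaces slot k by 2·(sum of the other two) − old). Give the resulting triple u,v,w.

start (-5,-3,-4) = (f(1,0),f(0,1),f(1,1))
replace slot 1: 2·((-3)+(-4)) − (-5) = -9 → (-9,-3,-4)

-9,-3,-4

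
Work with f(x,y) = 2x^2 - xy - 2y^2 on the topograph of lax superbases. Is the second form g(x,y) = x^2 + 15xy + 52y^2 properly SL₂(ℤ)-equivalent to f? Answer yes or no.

D₁ = 17, D₂ = 17
river cycle of f (length 6): (-2, 1, 2), (2, 3, -1), (-1, 3, 2), (2, 1, -2), (-2, 3, 1), (1, 3, -2)
river cycle of g (length 6): (1, 3, -2), (-2, 1, 2), (2, 3, -1), (-1, 3, 2), (2, 1, -2), (-2, 3, 1)
cycles coincide ⇒ equivalent

yes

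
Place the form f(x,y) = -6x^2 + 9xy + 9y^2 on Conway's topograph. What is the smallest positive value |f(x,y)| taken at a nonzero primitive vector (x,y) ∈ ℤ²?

river: ρ → (9,9,-6)
river: ρ → (-6,15,3)
river: ρ → (3,15,-6)
river: ρ → (-6,9,9)
closes: descent 0, river 4
min |a| on river = 3

3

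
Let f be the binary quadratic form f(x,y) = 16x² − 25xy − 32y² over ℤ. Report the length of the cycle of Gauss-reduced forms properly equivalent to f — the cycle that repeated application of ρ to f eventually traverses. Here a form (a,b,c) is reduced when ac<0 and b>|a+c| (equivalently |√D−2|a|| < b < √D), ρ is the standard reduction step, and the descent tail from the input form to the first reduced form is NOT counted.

D = 2673, ⌊√D⌋ = 51
descent: ρ → (-32,25,16)  [lands on river]
river: ρ → (16,39,-18)
river: ρ → (-18,33,22)
river: ρ → (22,11,-29)
river: ρ → (-29,47,4)
river: ρ → (4,49,-17)
river: ρ → (-17,19,34)
river: ρ → (34,49,-2)
river: ρ → (-2,51,9)
river: ρ → (9,39,-32)
ρ-cycle length = 10 (tail of 1 descent step not counted)

10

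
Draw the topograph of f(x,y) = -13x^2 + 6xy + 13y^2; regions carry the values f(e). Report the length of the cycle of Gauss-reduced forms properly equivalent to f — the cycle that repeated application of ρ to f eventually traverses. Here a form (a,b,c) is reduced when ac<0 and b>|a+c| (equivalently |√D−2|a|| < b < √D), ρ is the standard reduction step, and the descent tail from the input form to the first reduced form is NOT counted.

D = 712, ⌊√D⌋ = 26
river: ρ → (13,20,-6)
river: ρ → (-6,16,19)
river: ρ → (19,22,-3)
river: ρ → (-3,26,3)
river: ρ → (3,22,-19)
river: ρ → (-19,16,6)
river: ρ → (6,20,-13)
river: ρ → (-13,6,13)
ρ-cycle length = 8 (tail of 0 descent steps not counted)

8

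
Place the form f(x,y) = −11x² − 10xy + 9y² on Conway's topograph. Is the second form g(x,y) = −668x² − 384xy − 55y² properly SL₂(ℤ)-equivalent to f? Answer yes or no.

D₁ = 496, D₂ = 496
river cycle of f (length 16): (9, 10, -11), (-11, 12, 8), (8, 20, -3), (-3, 22, 1), (1, 22, -3), (-3, 20, 8), (8, 12, -11), (-11, 10, 9), (9, 8, -12), (-12, 16, 5), … (6 more)
river cycle of g (length 16): (-11, 12, 8), (8, 20, -3), (-3, 22, 1), (1, 22, -3), (-3, 20, 8), (8, 12, -11), (-11, 10, 9), (9, 8, -12), (-12, 16, 5), (5, 14, -15), … (6 more)
cycles coincide ⇒ equivalent

yes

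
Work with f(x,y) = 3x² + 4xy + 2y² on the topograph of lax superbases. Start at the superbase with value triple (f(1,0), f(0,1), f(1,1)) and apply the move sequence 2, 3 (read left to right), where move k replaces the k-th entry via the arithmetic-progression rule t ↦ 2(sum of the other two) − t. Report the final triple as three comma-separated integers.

start (3,2,9) = (f(1,0),f(0,1),f(1,1))
replace slot 2: 2·(3+9) − 2 = 22 → (3,22,9)
replace slot 3: 2·(3+22) − 9 = 41 → (3,22,41)

3,22,41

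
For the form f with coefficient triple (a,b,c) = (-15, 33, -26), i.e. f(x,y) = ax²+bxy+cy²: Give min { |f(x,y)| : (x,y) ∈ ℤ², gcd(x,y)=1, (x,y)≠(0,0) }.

translate: b→-3 (≡-33 mod 30), so (15,-33,26)→(15,-3,8)
flip: (15,-3,8)→(8,3,15)
reduced (well bottom): (8,3,15) with a≤c, −a<b≤a
well minimum |f| = |-8| = 8 (negative-definite)

8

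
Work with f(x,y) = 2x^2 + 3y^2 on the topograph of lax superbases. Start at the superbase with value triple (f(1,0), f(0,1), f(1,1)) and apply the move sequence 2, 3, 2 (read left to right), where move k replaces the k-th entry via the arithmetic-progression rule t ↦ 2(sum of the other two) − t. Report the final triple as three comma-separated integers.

start (2,3,5) = (f(1,0),f(0,1),f(1,1))
replace slot 2: 2·(2+5) − 3 = 11 → (2,11,5)
replace slot 3: 2·(2+11) − 5 = 21 → (2,11,21)
replace slot 2: 2·(2+21) − 11 = 35 → (2,35,21)

2,35,21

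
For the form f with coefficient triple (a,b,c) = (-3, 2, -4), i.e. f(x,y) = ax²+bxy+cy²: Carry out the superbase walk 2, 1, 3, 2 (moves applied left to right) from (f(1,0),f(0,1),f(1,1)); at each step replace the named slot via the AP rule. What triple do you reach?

start (-3,-4,-5) = (f(1,0),f(0,1),f(1,1))
replace slot 2: 2·((-3)+(-5)) − (-4) = -12 → (-3,-12,-5)
replace slot 1: 2·((-12)+(-5)) − (-3) = -31 → (-31,-12,-5)
replace slot 3: 2·((-31)+(-12)) − (-5) = -81 → (-31,-12,-81)
replace slot 2: 2·((-31)+(-81)) − (-12) = -212 → (-31,-212,-81)

-31,-212,-81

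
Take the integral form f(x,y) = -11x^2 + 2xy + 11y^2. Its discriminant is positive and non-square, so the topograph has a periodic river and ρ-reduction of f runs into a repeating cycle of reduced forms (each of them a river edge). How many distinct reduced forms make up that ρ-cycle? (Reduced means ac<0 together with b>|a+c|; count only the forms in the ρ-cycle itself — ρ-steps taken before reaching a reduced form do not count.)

D = 488, ⌊√D⌋ = 22
river: ρ → (11,20,-2)
river: ρ → (-2,20,11)
river: ρ → (11,2,-11)
river: ρ → (-11,20,2)
river: ρ → (2,20,-11)
river: ρ → (-11,2,11)
ρ-cycle length = 6 (tail of 0 descent steps not counted)

6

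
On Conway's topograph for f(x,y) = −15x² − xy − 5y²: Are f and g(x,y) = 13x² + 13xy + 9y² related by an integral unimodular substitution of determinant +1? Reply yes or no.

D₁ = -299, D₂ = -299
f is negative-definite; reduce −f:
−f: flip: (15,1,5)→(5,-1,15)
−f: reduced (well bottom): (5,-1,15) with a≤c, −a<b≤a
flip sign back: reduced form of f is (-5,1,-15)
g: flip: (13,13,9)→(9,-13,13)
g: translate: b→5 (≡-13 mod 18), so (9,-13,13)→(9,5,9)
g: reduced (well bottom): (9,5,9) with a≤c, −a<b≤a
reduced forms (-5, 1, -15) vs (9, 5, 9) ⇒ inequivalent

no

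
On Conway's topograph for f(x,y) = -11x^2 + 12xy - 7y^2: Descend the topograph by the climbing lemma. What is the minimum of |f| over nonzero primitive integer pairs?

translate: b→10 (≡-12 mod 22), so (11,-12,7)→(11,10,6)
flip: (11,10,6)→(6,-10,11)
translate: b→2 (≡-10 mod 12), so (6,-10,11)→(6,2,7)
reduced (well bottom): (6,2,7) with a≤c, −a<b≤a
well minimum |f| = |-6| = 6 (negative-definite)

6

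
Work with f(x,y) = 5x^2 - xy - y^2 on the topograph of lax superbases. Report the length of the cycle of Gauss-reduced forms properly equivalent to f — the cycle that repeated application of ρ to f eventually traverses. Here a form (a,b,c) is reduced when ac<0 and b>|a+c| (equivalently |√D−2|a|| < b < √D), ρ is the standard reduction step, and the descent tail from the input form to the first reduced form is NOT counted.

D = 21, ⌊√D⌋ = 4
descent: ρ → (-1,3,3)  [lands on river]
river: ρ → (3,3,-1)
ρ-cycle length = 2 (tail of 1 descent step not counted)

2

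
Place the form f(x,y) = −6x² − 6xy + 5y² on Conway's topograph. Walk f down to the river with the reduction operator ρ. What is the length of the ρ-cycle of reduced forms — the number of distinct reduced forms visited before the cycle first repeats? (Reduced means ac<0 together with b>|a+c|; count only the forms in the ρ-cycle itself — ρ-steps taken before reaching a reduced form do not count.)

D = 156, ⌊√D⌋ = 12
descent: ρ → (5,6,-6)  [lands on river]
river: ρ → (-6,6,5)
river: ρ → (5,4,-7)
river: ρ → (-7,10,2)
river: ρ → (2,10,-7)
river: ρ → (-7,4,5)
ρ-cycle length = 6 (tail of 1 descent step not counted)

6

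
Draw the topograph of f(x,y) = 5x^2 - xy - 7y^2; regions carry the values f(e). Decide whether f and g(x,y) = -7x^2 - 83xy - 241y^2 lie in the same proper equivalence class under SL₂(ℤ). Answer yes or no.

D₁ = 141, D₂ = 141
river cycle of f (length 4): (5, 9, -3), (-3, 9, 5), (5, 11, -1), (-1, 11, 5)
river cycle of g (length 4): (5, 9, -3), (-3, 9, 5), (5, 11, -1), (-1, 11, 5)
cycles coincide ⇒ equivalent

yes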